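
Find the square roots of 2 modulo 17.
The square roots of 2 mod 17 are 6 and 11. Verify: 6² = 36 ≡ 2 (mod 17)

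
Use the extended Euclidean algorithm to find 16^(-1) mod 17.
Extended GCD: 16(-1) + 17(1) = 1. So 16^(-1) ≡ -1 ≡ 16 mod 17. Verify: 16 × 16 = 256 ≡ 1 mod 17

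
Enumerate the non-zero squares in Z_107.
Quadratic residues modulo 107: {1, 3, 4, 9, 10, 11, 12, 13, 14, 16, 19, 23, 25, 27, 29, 30, 33, 34, 35, 36, 37, 39, 40, 41, 42, 44, 47, 48, 49, 52, 53, 56, 57, 61, 62, 64, 69, 75, 76, 79, 81, 83, 85, 86, 87, 89, 90, 92, 99, 100, 101, 102, 105}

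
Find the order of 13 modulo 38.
Powers of 13 mod 38: 13^1≡13, 13^2≡17, 13^3≡31, 13^4≡23, 13^5≡33, 13^6≡11, 13^7≡29, 13^8≡35, 13^9≡37, 13^10≡25, 13^11≡21, 13^12≡7, 13^13≡15, 13^14≡5, 13^15≡27, 13^16≡9, 13^17≡3, 13^18≡1. So the order of 13 is 18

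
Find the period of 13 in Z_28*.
Powers of 13 mod 28: 13^1≡13, 13^2≡1. So the order of 13 is 2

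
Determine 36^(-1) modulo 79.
Since 79 is prime, by Fermat 36^(-1) ≡ 36^{77} ≡ 11 mod 79. Verify: 36 × 11 = 396 ≡ 1 mod 79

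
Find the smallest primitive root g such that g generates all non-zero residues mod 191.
g = 19. For each prime q|190: 19^{95}≡190, 19^{38}≡39, 19^{10}≡52, none ≡ 1, so ord_191(19) = 190 and 19 is a primitive root.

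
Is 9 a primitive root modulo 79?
9^{39} ≡ 1 (mod 79) and 39 < 78, so ord_79(9) = 39 ≠ 78 and 9 is not a primitive root.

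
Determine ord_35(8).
Powers of 8 mod 35: 8^1≡8, 8^2≡29, 8^3≡22, 8^4≡1. ord_35(8) = 4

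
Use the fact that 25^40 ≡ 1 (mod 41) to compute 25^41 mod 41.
By Fermat: 25^{40} ≡ 1 (mod 41). So 25^{41} = 25^{40} · 25^{1} ≡ 25^{1} ≡ 25 (mod 41)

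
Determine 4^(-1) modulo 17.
Since 17 is prime, by Fermat 4^(-1) ≡ 4^{15} ≡ 13 (mod 17). Verify: 4 × 13 = 52 ≡ 1 (mod 17)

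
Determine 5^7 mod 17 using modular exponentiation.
By repeated squaring mod 17: 5^{1}≡5, 5^{2}≡8, 5^{4}≡13. Then 5^{7} = 5^{4+2+1} ≡ 13 × 8 × 5 ≡ 10 mod 17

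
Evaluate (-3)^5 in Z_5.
Using Fermat: (-3)^{4} ≡ 1 mod 5. 5 ≡ 1 mod 4. So (-3)^{5} ≡ (-3)^{1} ≡ 2 mod 5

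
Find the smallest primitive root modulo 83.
g = 2. Powers: [2, 4, 8, 16, 32, 64, 45, ...] generates all 82 non-zero residues.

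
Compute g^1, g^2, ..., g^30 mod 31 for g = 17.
17^1, 17^2, ..., 17^{30} mod 31: [17, 10, 15, 7, 26, 8, 12, 18, 27, 25, 22, 2, 3, 20, 30, 14, 21, 16, 24, 5, 23, 19, 13, 4, 6, 9, 29, 28, 11, 1]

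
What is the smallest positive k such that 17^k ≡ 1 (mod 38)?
Powers of 17 mod 38: 17^1≡17, 17^2≡23, 17^3≡11, 17^4≡35, 17^5≡25, 17^6≡7, 17^7≡5, 17^8≡9, 17^9≡1. Order = 9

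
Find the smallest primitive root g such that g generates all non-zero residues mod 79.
g = 3. Powers: [3, 9, 27, 2, 6, 18, 54, 4, 12, 36, ...] generates all 78 non-zero residues.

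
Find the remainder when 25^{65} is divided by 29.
By Fermat: 25^{28} ≡ 1 (mod 29). 65 = 2×28 + 9. So 25^{65} ≡ 25^{9} ≡ 16 (mod 29)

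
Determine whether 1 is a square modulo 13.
By Euler's criterion: 1^{6} ≡ 1 mod 13. Since this equals 1, 1 is a QR.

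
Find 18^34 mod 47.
By repeated squaring mod 47: 18^{1}≡18, 18^{2}≡42, 18^{4}≡25, 18^{8}≡14, 18^{16}≡8, 18^{32}≡17. Then 18^{34} = 18^{32+2} ≡ 17 × 42 ≡ 9 mod 47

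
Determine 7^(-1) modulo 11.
Since 11 is prime, by Fermat 7^(-1) ≡ 7^{9} ≡ 8 mod 11. Verify: 7 × 8 = 56 ≡ 1 mod 11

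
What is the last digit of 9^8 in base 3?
By repeated squaring mod 3: 9^{1}≡0, 9^{2}≡0, 9^{4}≡0, 9^{8}≡0. So 9^{8} ≡ 0 mod 3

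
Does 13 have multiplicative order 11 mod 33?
Powers of 13 mod 33: 13^1≡13, 13^2≡4, 13^3≡19, 13^4≡16, 13^5≡10, 13^6≡31, 13^7≡7, 13^8≡25, 13^9≡28, 13^10≡1. Already 13^10≡1, so the order is 10 < 11. No, the actual order is 10.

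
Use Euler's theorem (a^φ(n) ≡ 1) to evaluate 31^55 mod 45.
By Euler: 31^{24} ≡ 1 mod 45 since gcd(31, 45) = 1. 55 = 2×24 + 7. So 31^{55} ≡ 31^{7} ≡ 31 mod 45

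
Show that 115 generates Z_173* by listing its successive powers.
115^1, 115^2, ..., 115^{172} mod 173: [115, 77, 32, 47, 42, 159, 120, 133, 71, 34, 104, 23, 50, 41, 44, 43, 101, 24, 165, 118, 76, 90, 143, 10, 112, 78, 147, 124, 74, 33, 162, 119, 18, 167, 2, 57, 154, 64, 94, 84, 145, 67, 93, 142, 68, 35, 46, 100, 82, 88, 86, 29, 48, 157, 63, 152, 7, 113, 20, 51, 156, 121, 75, 148, 66, 151, 65, 36, 161, 4, 114, 135, 128, 15, 168, 117, 134, 13, 111, 136, 70, 92, 27, 164, 3, 172, 58, 96, 141, 126, 131, 14, 53, 40, 102, 139, 69, 150, 123, 132, 129, 130, 72, 149, 8, 55, 97, 83, 30, 163, 61, 95, 26, 49, 99, 140, 11, 54, 155, 6, 171, 116, 19, 109, 79, 89, 28, 106, 80, 31, 105, 138, 127, 73, 91, 85, 87, 144, 125, 16, 110, 21, 166, 60, 153, 122, 17, 52, 98, 25, 107, 22, 108, 137, 12, 169, 59, 38, 45, 158, 5, 56, 39, 160, 62, 37, 103, 81, 146, 9, 170, 1]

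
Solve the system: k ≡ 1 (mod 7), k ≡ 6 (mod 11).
M = 7 × 11 = 77. M₁ = 11, y₁ ≡ 2 (mod 7). M₂ = 7, y₂ ≡ 8 (mod 11). k = 1×11×2 + 6×7×8 ≡ 50 (mod 77)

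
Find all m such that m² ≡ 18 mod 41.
The square roots of 18 mod 41 are 10 and 31. Verify: 10² = 100 ≡ 18 mod 41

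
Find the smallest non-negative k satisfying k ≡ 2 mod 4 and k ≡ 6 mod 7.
M = 4 × 7 = 28. M₁ = 7, y₁ ≡ 3 mod 4. M₂ = 4, y₂ ≡ 2 mod 7. k = 2×7×3 + 6×4×2 ≡ 6 mod 28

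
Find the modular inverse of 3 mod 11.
Since 11 is prime, by Fermat 3^(-1) ≡ 3^{9} ≡ 4 (mod 11). Verify: 3 × 4 = 12 ≡ 1 (mod 11)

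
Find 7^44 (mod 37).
Using Fermat: 7^{36} ≡ 1 (mod 37). 44 ≡ 8 (mod 36). So 7^{44} ≡ 7^{8} ≡ 16 (mod 37)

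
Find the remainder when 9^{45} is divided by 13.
By Fermat: 9^{12} ≡ 1 mod 13. 45 = 3×12 + 9. So 9^{45} ≡ 9^{9} ≡ 1 mod 13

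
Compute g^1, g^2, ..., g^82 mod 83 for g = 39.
39^1, 39^2, ..., 39^{82} mod 83: [39, 27, 57, 65, 45, 12, 53, 75, 20, 33, 42, 61, 55, 70, 74, 64, 6, 68, 79, 10, 58, 21, 72, 69, 35, 37, 32, 3, 34, 81, 5, 29, 52, 36, 76, 59, 60, 16, 43, 17, 82, 44, 56, 26, 18, 38, 71, 30, 8, 63, 50, 41, 22, 28, 13, 9, 19, 77, 15, 4, 73, 25, 62, 11, 14, 48, 46, 51, 80, 49, 2, 78, 54, 31, 47, 7, 24, 23, 67, 40, 66, 1]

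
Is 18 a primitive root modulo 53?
ord_53(18) divides 52. For each prime q|52: 18^{26}≡52, 18^{4}≡36, none ≡ 1. So 18 has order 52 and is a primitive root mod 53.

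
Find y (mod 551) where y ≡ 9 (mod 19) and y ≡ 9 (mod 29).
M = 19 × 29 = 551. M₁ = 29, y₁ ≡ 2 (mod 19). M₂ = 19, y₂ ≡ 26 (mod 29). y = 9×29×2 + 9×19×26 ≡ 9 (mod 551)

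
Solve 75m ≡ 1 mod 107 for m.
Since 107 is prime, by Fermat 75^(-1) ≡ 75^{105} ≡ 10 mod 107. Verify: 75 × 10 = 750 ≡ 1 mod 107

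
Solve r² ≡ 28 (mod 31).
The square roots of 28 mod 31 are 20 and 11. Verify: 20² = 400 ≡ 28 (mod 31)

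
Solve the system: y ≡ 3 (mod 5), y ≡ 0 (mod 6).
M = 5 × 6 = 30. M₁ = 6, y₁ ≡ 1 (mod 5). M₂ = 5, y₂ ≡ 5 (mod 6). y = 3×6×1 + 0×5×5 ≡ 18 (mod 30)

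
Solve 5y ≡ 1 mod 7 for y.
Since 7 is prime, by Fermat 5^(-1) ≡ 5^{5} ≡ 3 mod 7. Verify: 5 × 3 = 15 ≡ 1 mod 7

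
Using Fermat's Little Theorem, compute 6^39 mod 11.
By Fermat: 6^{10} ≡ 1 mod 11. 39 = 3×10 + 9. So 6^{39} ≡ 6^{9} ≡ 2 mod 11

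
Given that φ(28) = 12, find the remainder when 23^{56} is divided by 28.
By Euler: 23^{12} ≡ 1 mod 28 since gcd(23, 28) = 1. 56 = 4×12 + 8. So 23^{56} ≡ 23^{8} ≡ 25 mod 28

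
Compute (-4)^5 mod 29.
By repeated squaring (mod 29): (-4)^{1}≡25, (-4)^{2}≡16, (-4)^{4}≡24. Then (-4)^{5} = (-4)^{4+1} ≡ 24 × 25 ≡ 20 (mod 29)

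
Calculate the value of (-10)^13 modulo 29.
By repeated squaring mod 29: (-10)^{1}≡19, (-10)^{2}≡13, (-10)^{4}≡24, (-10)^{8}≡25. Then (-10)^{13} = (-10)^{8+4+1} ≡ 25 × 24 × 19 ≡ 3 mod 29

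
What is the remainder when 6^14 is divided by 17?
By repeated squaring (mod 17): 6^{1}≡6, 6^{2}≡2, 6^{4}≡4, 6^{8}≡16. Then 6^{14} = 6^{8+4+2} ≡ 16 × 4 × 2 ≡ 9 (mod 17)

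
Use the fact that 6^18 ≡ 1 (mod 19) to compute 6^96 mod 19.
By Fermat: 6^{18} ≡ 1 (mod 19). 96 = 5×18 + 6. So 6^{96} ≡ 6^{6} ≡ 11 (mod 19)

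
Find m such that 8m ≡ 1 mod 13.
Since 13 is prime, by Fermat 8^(-1) ≡ 8^{11} ≡ 5 mod 13. Verify: 8 × 5 = 40 ≡ 1 mod 13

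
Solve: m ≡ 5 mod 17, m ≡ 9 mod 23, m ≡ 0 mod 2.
M = 17 × 23 × 2 = 782. M₁ = 46, y₁ ≡ 10 mod 17. M₂ = 34, y₂ ≡ 21 mod 23. M₃ = 391, y₃ ≡ 1 mod 2. m = 5×46×10 + 9×34×21 + 0×391×1 ≡ 124 mod 782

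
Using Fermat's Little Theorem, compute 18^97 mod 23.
By Fermat: 18^{22} ≡ 1 (mod 23). 97 = 4×22 + 9. So 18^{97} ≡ 18^{9} ≡ 12 (mod 23)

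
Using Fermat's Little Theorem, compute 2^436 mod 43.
By Fermat: 2^{42} ≡ 1 mod 43. 436 ≡ 16 mod 42. So 2^{436} ≡ 2^{16} ≡ 4 mod 43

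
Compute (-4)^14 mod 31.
By repeated squaring (mod 31): (-4)^{1}≡27, (-4)^{2}≡16, (-4)^{4}≡8, (-4)^{8}≡2. Then (-4)^{14} = (-4)^{8+4+2} ≡ 2 × 8 × 16 ≡ 8 (mod 31)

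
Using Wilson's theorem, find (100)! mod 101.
By Wilson's theorem, (100)! ≡ -1 ≡ 100 mod 101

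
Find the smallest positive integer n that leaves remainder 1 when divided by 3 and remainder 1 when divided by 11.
M = 3 × 11 = 33. M₁ = 11, y₁ ≡ 2 mod 3. M₂ = 3, y₂ ≡ 4 mod 11. n = 1×11×2 + 1×3×4 ≡ 1 mod 33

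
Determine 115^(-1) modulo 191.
Since 191 is prime, by Fermat 115^(-1) ≡ 115^{189} ≡ 98 mod 191. Verify: 115 × 98 = 11270 ≡ 1 mod 191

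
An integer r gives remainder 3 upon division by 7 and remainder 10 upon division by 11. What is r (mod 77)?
M = 7 × 11 = 77. M₁ = 11, y₁ ≡ 2 (mod 7). M₂ = 7, y₂ ≡ 8 (mod 11). r = 3×11×2 + 10×7×8 ≡ 10 (mod 77)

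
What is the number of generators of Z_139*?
Number of primitive roots mod 139 = φ(p-1) = φ(138) = 44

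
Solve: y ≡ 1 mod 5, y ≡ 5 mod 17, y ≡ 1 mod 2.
M = 5 × 17 × 2 = 170. M₁ = 34, y₁ ≡ 4 mod 5. M₂ = 10, y₂ ≡ 12 mod 17. M₃ = 85, y₃ ≡ 1 mod 2. y = 1×34×4 + 5×10×12 + 1×85×1 ≡ 141 mod 170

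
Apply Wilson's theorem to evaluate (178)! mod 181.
(180)! = (178)! × (179) × (180) ≡ -1 (mod 181). So (178)! ≡ -1 × [(180)(179)]^(-1) ≡ 90 (mod 181)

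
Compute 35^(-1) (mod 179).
Since 179 is prime, by Fermat 35^(-1) ≡ 35^{177} ≡ 133 (mod 179). Verify: 35 × 133 = 4655 ≡ 1 (mod 179)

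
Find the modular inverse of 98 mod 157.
Since 157 is prime, by Fermat 98^(-1) ≡ 98^{155} ≡ 149 (mod 157). Verify: 98 × 149 = 14602 ≡ 1 (mod 157)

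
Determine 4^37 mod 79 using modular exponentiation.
By repeated squaring (mod 79): 4^{1}≡4, 4^{2}≡16, 4^{4}≡19, 4^{8}≡45, 4^{16}≡50, 4^{32}≡51. Then 4^{37} = 4^{32+4+1} ≡ 51 × 19 × 4 ≡ 5 (mod 79)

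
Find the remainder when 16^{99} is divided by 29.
By Fermat: 16^{28} ≡ 1 (mod 29). 99 = 3×28 + 15. So 16^{99} ≡ 16^{15} ≡ 16 (mod 29)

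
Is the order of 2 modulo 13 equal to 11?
Powers of 2 mod 13: 2^1≡2, 2^2≡4, 2^3≡8, 2^4≡3, 2^5≡6, 2^6≡12, 2^7≡11, 2^8≡9, 2^9≡5, 2^10≡10, 2^11≡7, 2^12≡1. 2^11≡7≢1, so ord ≠ 11. No, the actual order is 12.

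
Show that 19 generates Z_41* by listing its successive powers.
19^1, 19^2, ..., 19^{40} mod 41: [19, 33, 12, 23, 27, 21, 30, 37, 6, 32, 34, 31, 15, 39, 3, 16, 17, 36, 28, 40, 22, 8, 29, 18, 14, 20, 11, 4, 35, 9, 7, 10, 26, 2, 38, 25, 24, 5, 13, 1]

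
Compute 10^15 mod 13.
Using Fermat: 10^{12} ≡ 1 (mod 13). 15 ≡ 3 (mod 12). So 10^{15} ≡ 10^{3} ≡ 12 (mod 13)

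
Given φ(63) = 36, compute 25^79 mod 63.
By Euler: 25^{36} ≡ 1 mod 63 since gcd(25, 63) = 1. 79 = 2×36 + 7. So 25^{79} ≡ 25^{7} ≡ 25 mod 63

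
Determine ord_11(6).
Powers of 6 mod 11: 6^1≡6, 6^2≡3, 6^3≡7, 6^4≡9, 6^5≡10, 6^6≡5, 6^7≡8, 6^8≡4, 6^9≡2, 6^10≡1. Order = 10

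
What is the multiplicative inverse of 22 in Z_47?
Since 47 is prime, by Fermat 22^(-1) ≡ 22^{45} ≡ 15 (mod 47). Verify: 22 × 15 = 330 ≡ 1 (mod 47)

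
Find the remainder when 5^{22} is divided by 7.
By Fermat: 5^{6} ≡ 1 mod 7. 22 = 3×6 + 4. So 5^{22} ≡ 5^{4} ≡ 2 mod 7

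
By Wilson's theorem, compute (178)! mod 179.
By Wilson's theorem, (178)! ≡ -1 ≡ 178 mod 179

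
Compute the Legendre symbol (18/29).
(18/29) = 18^{14} mod 29 = -1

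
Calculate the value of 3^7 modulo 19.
By repeated squaring mod 19: 3^{1}≡3, 3^{2}≡9, 3^{4}≡5. Then 3^{7} = 3^{4+2+1} ≡ 5 × 9 × 3 ≡ 2 mod 19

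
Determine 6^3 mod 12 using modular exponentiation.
6^{3} = 216 ≡ 0 mod 12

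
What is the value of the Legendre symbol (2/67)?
(2/67) = 2^{33} mod 67 = -1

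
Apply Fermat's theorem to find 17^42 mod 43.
By Fermat's Little Theorem, 17^{42} ≡ 1 mod 43 since 43 is prime and gcd(17, 43) = 1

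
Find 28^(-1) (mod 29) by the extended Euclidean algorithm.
Extended GCD: 28(-1) + 29(1) = 1. So 28^(-1) ≡ -1 ≡ 28 (mod 29). Verify: 28 × 28 = 784 ≡ 1 (mod 29)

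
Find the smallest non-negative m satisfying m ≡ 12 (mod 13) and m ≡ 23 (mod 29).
M = 13 × 29 = 377. M₁ = 29, y₁ ≡ 9 (mod 13). M₂ = 13, y₂ ≡ 9 (mod 29). m = 12×29×9 + 23×13×9 ≡ 168 (mod 377)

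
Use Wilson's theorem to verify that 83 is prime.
(82)! mod 83 = 82. Since this equals -1 (mod 83), Wilson confirms 83 is prime.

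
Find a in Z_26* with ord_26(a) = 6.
17 has order 6 mod 26 since 17^{6} ≡ 1 mod 26 and no smaller power works.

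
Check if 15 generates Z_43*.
15^{21} ≡ 1 (mod 43) and 21 < 42, so ord_43(15) = 21 ≠ 42 and 15 is not a primitive root.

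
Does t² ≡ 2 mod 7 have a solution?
By Euler's criterion: 2^{3} ≡ 1 mod 7. Since this equals 1, 2 is a QR.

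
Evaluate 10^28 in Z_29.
Using Fermat: 10^{28} ≡ 1 mod 29. 28 ≡ 0 mod 28. So 10^{28} ≡ 10^{0} ≡ 1 mod 29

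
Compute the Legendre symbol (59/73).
(59/73) = 59^{36} mod 73 = -1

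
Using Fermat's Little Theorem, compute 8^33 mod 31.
By Fermat: 8^{30} ≡ 1 (mod 31). So 8^{33} = 8^{30} · 8^{3} ≡ 8^{3} ≡ 16 (mod 31)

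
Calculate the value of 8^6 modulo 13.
By repeated squaring mod 13: 8^{1}≡8, 8^{2}≡12, 8^{4}≡1. Then 8^{6} = 8^{4+2} ≡ 1 × 12 ≡ 12 mod 13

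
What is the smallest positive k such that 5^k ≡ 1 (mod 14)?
Powers of 5 mod 14: 5^1≡5, 5^2≡11, 5^3≡13, 5^4≡9, 5^5≡3, 5^6≡1. So the order of 5 is 6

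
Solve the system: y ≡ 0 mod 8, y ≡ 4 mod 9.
M = 8 × 9 = 72. M₁ = 9, y₁ ≡ 1 mod 8. M₂ = 8, y₂ ≡ 8 mod 9. y = 0×9×1 + 4×8×8 ≡ 40 mod 72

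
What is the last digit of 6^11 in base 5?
Using Fermat: 6^{4} ≡ 1 mod 5. 11 ≡ 3 mod 4. So 6^{11} ≡ 6^{3} ≡ 1 mod 5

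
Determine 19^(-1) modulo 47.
Since 47 is prime, by Fermat 19^(-1) ≡ 19^{45} ≡ 5 mod 47. Verify: 19 × 5 = 95 ≡ 1 mod 47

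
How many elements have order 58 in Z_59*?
Number of primitive roots mod 59 = φ(p-1) = φ(58) = 28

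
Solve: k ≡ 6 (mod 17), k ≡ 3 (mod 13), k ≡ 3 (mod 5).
M = 17 × 13 × 5 = 1105. M₁ = 65, y₁ ≡ 11 (mod 17). M₂ = 85, y₂ ≡ 2 (mod 13). M₃ = 221, y₃ ≡ 1 (mod 5). k = 6×65×11 + 3×85×2 + 3×221×1 ≡ 1043 (mod 1105)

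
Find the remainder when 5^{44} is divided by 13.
By Fermat: 5^{12} ≡ 1 (mod 13). 44 = 3×12 + 8. So 5^{44} ≡ 5^{8} ≡ 1 (mod 13)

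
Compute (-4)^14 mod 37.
By repeated squaring (mod 37): (-4)^{1}≡33, (-4)^{2}≡16, (-4)^{4}≡34, (-4)^{8}≡9. Then (-4)^{14} = (-4)^{8+4+2} ≡ 9 × 34 × 16 ≡ 12 (mod 37)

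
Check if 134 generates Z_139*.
ord_139(134) divides 138. For each prime q|138: 134^{69}≡138, 134^{46}≡42, 134^{6}≡57, none ≡ 1. So 134 has order 138 and is a primitive root mod 139.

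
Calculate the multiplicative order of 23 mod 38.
Powers of 23 mod 38: 23^1≡23, 23^2≡35, 23^3≡7, 23^4≡9, 23^5≡17, 23^6≡11, 23^7≡25, 23^8≡5, 23^9≡1. So the order of 23 is 9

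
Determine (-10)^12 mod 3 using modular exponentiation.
Using Fermat: (-10)^{2} ≡ 1 mod 3. 12 ≡ 0 mod 2. So (-10)^{12} ≡ (-10)^{0} ≡ 1 mod 3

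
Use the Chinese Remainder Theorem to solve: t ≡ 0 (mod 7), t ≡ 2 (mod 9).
M = 7 × 9 = 63. M₁ = 9, y₁ ≡ 4 (mod 7). M₂ = 7, y₂ ≡ 4 (mod 9). t = 0×9×4 + 2×7×4 ≡ 56 (mod 63)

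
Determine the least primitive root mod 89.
g = 3. For each prime q|88: 3^{44}≡88, 3^{8}≡64, none ≡ 1, so ord_89(3) = 88 and 3 is a primitive root.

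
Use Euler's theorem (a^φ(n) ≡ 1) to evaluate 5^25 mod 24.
By Euler: 5^{8} ≡ 1 mod 24 since gcd(5, 24) = 1. 25 = 3×8 + 1. So 5^{25} ≡ 5^{1} ≡ 5 mod 24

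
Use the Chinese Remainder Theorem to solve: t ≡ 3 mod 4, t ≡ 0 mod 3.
M = 4 × 3 = 12. M₁ = 3, y₁ ≡ 3 mod 4. M₂ = 4, y₂ ≡ 1 mod 3. t = 3×3×3 + 0×4×1 ≡ 3 mod 12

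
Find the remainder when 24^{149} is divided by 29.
By Fermat: 24^{28} ≡ 1 (mod 29). 149 = 5×28 + 9. So 24^{149} ≡ 24^{9} ≡ 25 (mod 29)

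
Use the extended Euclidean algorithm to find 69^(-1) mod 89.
Extended GCD: 69(40) + 89(-31) = 1. So 69^(-1) ≡ 40 (mod 89). Verify: 69 × 40 = 2760 ≡ 1 (mod 89)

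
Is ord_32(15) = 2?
Powers of 15 mod 32: 15^1≡15, 15^2≡1. First k with 15^k≡1 is k=2. Yes, ord_32(15) = 2.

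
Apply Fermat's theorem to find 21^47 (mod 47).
By Fermat: 21^{46} ≡ 1 (mod 47). So 21^{47} = 21^{46} · 21^{1} ≡ 21^{1} ≡ 21 (mod 47)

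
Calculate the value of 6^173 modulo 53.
Using Fermat: 6^{52} ≡ 1 mod 53. 173 ≡ 17 mod 52. So 6^{173} ≡ 6^{17} ≡ 29 mod 53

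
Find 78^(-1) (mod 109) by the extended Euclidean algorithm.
Extended GCD: 78(7) + 109(-5) = 1. So 78^(-1) ≡ 7 (mod 109). Verify: 78 × 7 = 546 ≡ 1 (mod 109)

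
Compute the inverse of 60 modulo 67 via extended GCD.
Extended GCD: 60(19) + 67(-17) = 1. So 60^(-1) ≡ 19 (mod 67). Verify: 60 × 19 = 1140 ≡ 1 (mod 67)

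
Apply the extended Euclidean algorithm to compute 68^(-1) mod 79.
Extended GCD: 68(-36) + 79(31) = 1. So 68^(-1) ≡ -36 ≡ 43 (mod 79). Verify: 68 × 43 = 2924 ≡ 1 (mod 79)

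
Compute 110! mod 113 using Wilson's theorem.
(112)! = (110)! × (111) × (112) ≡ -1 mod 113. So (110)! ≡ -1 × [(112)(111)]^(-1) ≡ 56 mod 113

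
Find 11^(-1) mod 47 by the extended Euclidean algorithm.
Extended GCD: 11(-17) + 47(4) = 1. So 11^(-1) ≡ -17 ≡ 30 mod 47. Verify: 11 × 30 = 330 ≡ 1 mod 47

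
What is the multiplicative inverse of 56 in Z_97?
Since 97 is prime, by Fermat 56^(-1) ≡ 56^{95} ≡ 26 mod 97. Verify: 56 × 26 = 1456 ≡ 1 mod 97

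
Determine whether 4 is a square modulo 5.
By Euler's criterion: 4^{2} ≡ 1 (mod 5). Since this equals 1, 4 is a QR.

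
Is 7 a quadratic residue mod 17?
By Euler's criterion: 7^{8} ≡ 16 mod 17. Since this equals -1 (≡ 16), 7 is not a QR.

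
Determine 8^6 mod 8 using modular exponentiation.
By repeated squaring (mod 8): 8^{1}≡0, 8^{2}≡0, 8^{4}≡0. Then 8^{6} = 8^{4+2} ≡ 0 × 0 ≡ 0 (mod 8)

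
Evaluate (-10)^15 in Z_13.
Using Fermat: (-10)^{12} ≡ 1 mod 13. 15 ≡ 3 mod 12. So (-10)^{15} ≡ (-10)^{3} ≡ 1 mod 13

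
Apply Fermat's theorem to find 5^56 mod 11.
By Fermat: 5^{10} ≡ 1 mod 11. 56 = 5×10 + 6. So 5^{56} ≡ 5^{6} ≡ 5 mod 11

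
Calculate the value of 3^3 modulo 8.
3^{3} = 27 ≡ 3 (mod 8)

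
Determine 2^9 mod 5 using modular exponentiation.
Using Fermat: 2^{4} ≡ 1 mod 5. 9 ≡ 1 mod 4. So 2^{9} ≡ 2^{1} ≡ 2 mod 5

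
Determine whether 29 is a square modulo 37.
By Euler's criterion: 29^{18} ≡ 36 mod 37. Since this equals -1 (≡ 36), 29 is not a QR.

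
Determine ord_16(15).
Powers of 15 mod 16: 15^1≡15, 15^2≡1. So the order of 15 is 2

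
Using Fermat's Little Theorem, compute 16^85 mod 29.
By Fermat: 16^{28} ≡ 1 mod 29. 85 = 3×28 + 1. So 16^{85} ≡ 16^{1} ≡ 16 mod 29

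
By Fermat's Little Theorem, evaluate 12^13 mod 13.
By Fermat: 12^{12} ≡ 1 (mod 13). So 12^{13} = 12^{12} · 12^{1} ≡ 12^{1} ≡ 12 (mod 13)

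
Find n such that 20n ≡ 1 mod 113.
Since 113 is prime, by Fermat 20^(-1) ≡ 20^{111} ≡ 17 mod 113. Verify: 20 × 17 = 340 ≡ 1 mod 113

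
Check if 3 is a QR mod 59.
By Euler's criterion: 3^{29} ≡ 1 (mod 59). Since this equals 1, 3 is a QR.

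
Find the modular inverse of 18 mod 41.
Since 41 is prime, by Fermat 18^(-1) ≡ 18^{39} ≡ 16 (mod 41). Verify: 18 × 16 = 288 ≡ 1 (mod 41)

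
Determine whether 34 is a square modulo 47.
By Euler's criterion: 34^{23} ≡ 1 (mod 47). Since this equals 1, 34 is a QR.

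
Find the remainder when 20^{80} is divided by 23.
By Fermat: 20^{22} ≡ 1 (mod 23). 80 = 3×22 + 14. So 20^{80} ≡ 20^{14} ≡ 4 (mod 23)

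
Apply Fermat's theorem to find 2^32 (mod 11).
By Fermat: 2^{10} ≡ 1 (mod 11). 32 = 3×10 + 2. So 2^{32} ≡ 2^{2} ≡ 4 (mod 11)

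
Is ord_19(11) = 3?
Powers of 11 mod 19: 11^1≡11, 11^2≡7, 11^3≡1. First k with 11^k≡1 is k=3. Yes, ord_19(11) = 3.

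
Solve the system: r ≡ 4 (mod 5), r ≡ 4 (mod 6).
M = 5 × 6 = 30. M₁ = 6, y₁ ≡ 1 (mod 5). M₂ = 5, y₂ ≡ 5 (mod 6). r = 4×6×1 + 4×5×5 ≡ 4 (mod 30)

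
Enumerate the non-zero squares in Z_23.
Squares in Z_23*: {1, 2, 3, 4, 6, 8, 9, 12, 13, 16, 18}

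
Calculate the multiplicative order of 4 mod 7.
Powers of 4 mod 7: 4^1≡4, 4^2≡2, 4^3≡1. ord_7(4) = 3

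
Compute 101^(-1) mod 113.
Since 113 is prime, by Fermat 101^(-1) ≡ 101^{111} ≡ 47 mod 113. Verify: 101 × 47 = 4747 ≡ 1 mod 113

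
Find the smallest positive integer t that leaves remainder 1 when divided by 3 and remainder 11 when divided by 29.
M = 3 × 29 = 87. M₁ = 29, y₁ ≡ 2 (mod 3). M₂ = 3, y₂ ≡ 10 (mod 29). t = 1×29×2 + 11×3×10 ≡ 40 (mod 87)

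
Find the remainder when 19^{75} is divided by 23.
By Fermat: 19^{22} ≡ 1 mod 23. 75 = 3×22 + 9. So 19^{75} ≡ 19^{9} ≡ 10 mod 23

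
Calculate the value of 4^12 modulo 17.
By repeated squaring (mod 17): 4^{1}≡4, 4^{2}≡16, 4^{4}≡1, 4^{8}≡1. Then 4^{12} = 4^{8+4} ≡ 1 × 1 ≡ 1 (mod 17)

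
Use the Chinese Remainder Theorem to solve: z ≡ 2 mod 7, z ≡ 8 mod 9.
M = 7 × 9 = 63. M₁ = 9, y₁ ≡ 4 mod 7. M₂ = 7, y₂ ≡ 4 mod 9. z = 2×9×4 + 8×7×4 ≡ 44 mod 63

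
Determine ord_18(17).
Powers of 17 mod 18: 17^1≡17, 17^2≡1. So the order of 17 is 2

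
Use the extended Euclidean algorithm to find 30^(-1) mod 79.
Extended GCD: 30(29) + 79(-11) = 1. So 30^(-1) ≡ 29 (mod 79). Verify: 30 × 29 = 870 ≡ 1 (mod 79)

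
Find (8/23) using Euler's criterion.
(8/23) = 8^{11} mod 23 = 1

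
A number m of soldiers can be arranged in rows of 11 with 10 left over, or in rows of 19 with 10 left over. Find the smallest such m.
M = 11 × 19 = 209. M₁ = 19, y₁ ≡ 7 (mod 11). M₂ = 11, y₂ ≡ 7 (mod 19). m = 10×19×7 + 10×11×7 ≡ 10 (mod 209)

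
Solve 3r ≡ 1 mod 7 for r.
Since 7 is prime, by Fermat 3^(-1) ≡ 3^{5} ≡ 5 mod 7. Verify: 3 × 5 = 15 ≡ 1 mod 7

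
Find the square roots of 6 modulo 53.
The square roots of 6 mod 53 are 18 and 35. Verify: 18² = 324 ≡ 6 mod 53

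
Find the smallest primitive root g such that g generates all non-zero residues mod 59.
g = 2. For each prime q|58: 2^{29}≡58, 2^{2}≡4, none ≡ 1, so ord_59(2) = 58 and 2 is a primitive root.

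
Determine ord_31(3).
Powers of 3 mod 31: 3^1≡3, 3^2≡9, 3^3≡27, 3^4≡19, 3^5≡26, 3^6≡16, 3^7≡17, 3^8≡20, 3^9≡29, 3^10≡25, 3^11≡13, 3^12≡8, 3^13≡24, 3^14≡10, 3^15≡30, 3^16≡28, 3^17≡22, 3^18≡4, 3^19≡12, 3^20≡5, 3^21≡15, 3^22≡14, 3^23≡11, 3^24≡2, 3^25≡6, 3^26≡18, 3^27≡23, 3^28≡7, 3^29≡21, 3^30≡1. So the order of 3 is 30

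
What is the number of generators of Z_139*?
Number of primitive roots mod 139 = φ(p-1) = φ(138) = 44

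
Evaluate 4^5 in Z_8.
By repeated squaring (mod 8): 4^{1}≡4, 4^{2}≡0, 4^{4}≡0. Then 4^{5} = 4^{4+1} ≡ 0 × 4 ≡ 0 (mod 8)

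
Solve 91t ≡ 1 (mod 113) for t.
Since 113 is prime, by Fermat 91^(-1) ≡ 91^{111} ≡ 77 (mod 113). Verify: 91 × 77 = 7007 ≡ 1 (mod 113)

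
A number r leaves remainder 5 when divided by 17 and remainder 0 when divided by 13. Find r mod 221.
M = 17 × 13 = 221. M₁ = 13, y₁ ≡ 4 mod 17. M₂ = 17, y₂ ≡ 10 mod 13. r = 5×13×4 + 0×17×10 ≡ 39 mod 221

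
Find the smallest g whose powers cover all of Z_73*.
g = 5. For each prime q|72: 5^{36}≡72, 5^{24}≡8, none ≡ 1, so ord_73(5) = 72 and 5 is a primitive root.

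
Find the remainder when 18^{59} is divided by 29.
By Fermat: 18^{28} ≡ 1 mod 29. 59 = 2×28 + 3. So 18^{59} ≡ 18^{3} ≡ 3 mod 29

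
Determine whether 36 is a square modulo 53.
By Euler's criterion: 36^{26} ≡ 1 mod 53. Since this equals 1, 36 is a QR.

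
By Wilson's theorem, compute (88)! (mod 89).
By Wilson's theorem, (88)! ≡ -1 ≡ 88 (mod 89)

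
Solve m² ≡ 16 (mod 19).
The square roots of 16 mod 19 are 4 and 15. Verify: 4² = 16 ≡ 16 (mod 19)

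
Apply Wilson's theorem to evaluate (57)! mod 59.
(58)! = (57)! × (58) ≡ -1 mod 59. So (57)! ≡ -1 × (58)^(-1) ≡ (-1)×(-1) = 1 mod 59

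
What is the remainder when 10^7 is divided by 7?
Using Fermat: 10^{6} ≡ 1 (mod 7). 7 ≡ 1 (mod 6). So 10^{7} ≡ 10^{1} ≡ 3 (mod 7)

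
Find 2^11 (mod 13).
By repeated squaring (mod 13): 2^{1}≡2, 2^{2}≡4, 2^{4}≡3, 2^{8}≡9. Then 2^{11} = 2^{8+2+1} ≡ 9 × 4 × 2 ≡ 7 (mod 13)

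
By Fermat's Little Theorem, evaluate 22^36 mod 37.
By Fermat's Little Theorem, 22^{36} ≡ 1 mod 37 since 37 is prime and gcd(22, 37) = 1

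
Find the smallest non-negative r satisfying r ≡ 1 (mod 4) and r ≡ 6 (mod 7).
M = 4 × 7 = 28. M₁ = 7, y₁ ≡ 3 (mod 4). M₂ = 4, y₂ ≡ 2 (mod 7). r = 1×7×3 + 6×4×2 ≡ 13 (mod 28)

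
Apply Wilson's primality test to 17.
(16)! mod 17 = 16. Since 16 ≡ -1 mod 17, 17 is prime.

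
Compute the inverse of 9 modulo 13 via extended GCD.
Extended GCD: 9(3) + 13(-2) = 1. So 9^(-1) ≡ 3 (mod 13). Verify: 9 × 3 = 27 ≡ 1 (mod 13)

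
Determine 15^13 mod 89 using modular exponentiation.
By repeated squaring mod 89: 15^{1}≡15, 15^{2}≡47, 15^{4}≡73, 15^{8}≡78. Then 15^{13} = 15^{8+4+1} ≡ 78 × 73 × 15 ≡ 59 mod 89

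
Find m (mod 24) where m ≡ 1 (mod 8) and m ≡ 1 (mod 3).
M = 8 × 3 = 24. M₁ = 3, y₁ ≡ 3 (mod 8). M₂ = 8, y₂ ≡ 2 (mod 3). m = 1×3×3 + 1×8×2 ≡ 1 (mod 24)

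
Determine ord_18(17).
Powers of 17 mod 18: 17^1≡17, 17^2≡1. So the order of 17 is 2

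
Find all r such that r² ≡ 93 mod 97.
The square roots of 93 mod 97 are 44 and 53. Verify: 44² = 1936 ≡ 93 mod 97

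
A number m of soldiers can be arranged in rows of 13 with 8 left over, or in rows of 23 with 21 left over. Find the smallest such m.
M = 13 × 23 = 299. M₁ = 23, y₁ ≡ 4 (mod 13). M₂ = 13, y₂ ≡ 16 (mod 23). m = 8×23×4 + 21×13×16 ≡ 21 (mod 299)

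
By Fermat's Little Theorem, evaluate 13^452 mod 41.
By Fermat: 13^{40} ≡ 1 mod 41. 452 ≡ 12 mod 40. So 13^{452} ≡ 13^{12} ≡ 4 mod 41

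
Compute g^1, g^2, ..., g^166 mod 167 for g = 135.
135^1, 135^2, ..., 135^{166} mod 167: [135, 22, 131, 150, 43, 127, 111, 122, 104, 12, 117, 97, 69, 130, 15, 21, 163, 128, 79, 144, 68, 162, 160, 57, 13, 85, 119, 33, 113, 58, 148, 107, 83, 16, 156, 18, 92, 62, 20, 28, 106, 115, 161, 25, 35, 49, 102, 76, 73, 2, 103, 44, 95, 133, 86, 87, 55, 77, 41, 24, 67, 27, 138, 93, 30, 42, 159, 89, 158, 121, 136, 157, 153, 114, 26, 3, 71, 66, 59, 116, 129, 47, 166, 32, 145, 36, 17, 124, 40, 56, 45, 63, 155, 50, 70, 98, 37, 152, 146, 4, 39, 88, 23, 99, 5, 7, 110, 154, 82, 48, 134, 54, 109, 19, 60, 84, 151, 11, 149, 75, 105, 147, 139, 61, 52, 6, 142, 132, 118, 65, 91, 94, 165, 64, 123, 72, 34, 81, 80, 112, 90, 126, 143, 100, 140, 29, 74, 137, 125, 8, 78, 9, 46, 31, 10, 14, 53, 141, 164, 96, 101, 108, 51, 38, 120, 1]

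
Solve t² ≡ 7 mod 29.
The square roots of 7 mod 29 are 23 and 6. Verify: 23² = 529 ≡ 7 mod 29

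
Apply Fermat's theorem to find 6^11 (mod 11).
By Fermat: 6^{10} ≡ 1 (mod 11). So 6^{11} = 6^{10} · 6^{1} ≡ 6^{1} ≡ 6 (mod 11)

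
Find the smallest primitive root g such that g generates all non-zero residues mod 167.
g = 5. For each prime q|166: 5^{83}≡166, 5^{2}≡25, none ≡ 1, so ord_167(5) = 166 and 5 is a primitive root.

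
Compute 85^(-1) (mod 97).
Since 97 is prime, by Fermat 85^(-1) ≡ 85^{95} ≡ 8 (mod 97). Verify: 85 × 8 = 680 ≡ 1 (mod 97)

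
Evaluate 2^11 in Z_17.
By repeated squaring mod 17: 2^{1}≡2, 2^{2}≡4, 2^{4}≡16, 2^{8}≡1. Then 2^{11} = 2^{8+2+1} ≡ 1 × 4 × 2 ≡ 8 mod 17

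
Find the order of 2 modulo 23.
Powers of 2 mod 23: 2^1≡2, 2^2≡4, 2^3≡8, 2^4≡16, 2^5≡9, 2^6≡18, 2^7≡13, 2^8≡3, 2^9≡6, 2^10≡12, 2^11≡1. ord_23(2) = 11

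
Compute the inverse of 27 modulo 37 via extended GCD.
Extended GCD: 27(11) + 37(-8) = 1. So 27^(-1) ≡ 11 (mod 37). Verify: 27 × 11 = 297 ≡ 1 (mod 37)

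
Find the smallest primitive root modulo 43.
g = 3. For each prime q|42: 3^{21}≡42, 3^{14}≡36, 3^{6}≡41, none ≡ 1, so ord_43(3) = 42 and 3 is a primitive root.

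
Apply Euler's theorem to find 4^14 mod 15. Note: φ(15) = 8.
By Euler: 4^{8} ≡ 1 mod 15 since gcd(4, 15) = 1. 14 = 1×8 + 6. So 4^{14} ≡ 4^{6} ≡ 1 mod 15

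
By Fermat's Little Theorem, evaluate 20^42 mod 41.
By Fermat: 20^{40} ≡ 1 mod 41. So 20^{42} = 20^{40} · 20^{2} ≡ 20^{2} ≡ 31 mod 41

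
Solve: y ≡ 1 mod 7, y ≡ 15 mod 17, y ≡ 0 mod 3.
M = 7 × 17 × 3 = 357. M₁ = 51, y₁ ≡ 4 mod 7. M₂ = 21, y₂ ≡ 13 mod 17. M₃ = 119, y₃ ≡ 2 mod 3. y = 1×51×4 + 15×21×13 + 0×119×2 ≡ 15 mod 357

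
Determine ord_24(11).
Powers of 11 mod 24: 11^1≡11, 11^2≡1. So the order of 11 is 2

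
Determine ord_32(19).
Powers of 19 mod 32: 19^1≡19, 19^2≡9, 19^3≡11, 19^4≡17, 19^5≡3, 19^6≡25, 19^7≡27, 19^8≡1. So the order of 19 is 8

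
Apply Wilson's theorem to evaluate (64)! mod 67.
(66)! = (64)! × (65) × (66) ≡ -1 (mod 67). So (64)! ≡ -1 × [(66)(65)]^(-1) ≡ 33 (mod 67)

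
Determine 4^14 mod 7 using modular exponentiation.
Using Fermat: 4^{6} ≡ 1 mod 7. 14 ≡ 2 mod 6. So 4^{14} ≡ 4^{2} ≡ 2 mod 7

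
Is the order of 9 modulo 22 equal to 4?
Powers of 9 mod 22: 9^1≡9, 9^2≡15, 9^3≡3, 9^4≡5, 9^5≡1. 9^4≡5≢1, so ord ≠ 4. No, the actual order is 5.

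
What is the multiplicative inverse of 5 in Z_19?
Since 19 is prime, by Fermat 5^(-1) ≡ 5^{17} ≡ 4 (mod 19). Verify: 5 × 4 = 20 ≡ 1 (mod 19)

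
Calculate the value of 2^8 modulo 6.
By repeated squaring mod 6: 2^{1}≡2, 2^{2}≡4, 2^{4}≡4, 2^{8}≡4. So 2^{8} ≡ 4 mod 6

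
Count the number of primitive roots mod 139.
There are φ(139-1) = φ(138) = 44 primitive roots modulo 139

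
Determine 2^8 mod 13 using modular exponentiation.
By repeated squaring mod 13: 2^{1}≡2, 2^{2}≡4, 2^{4}≡3, 2^{8}≡9. So 2^{8} ≡ 9 mod 13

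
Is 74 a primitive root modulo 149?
ord_149(74) divides 148. For each prime q|148: 74^{74}≡148, 74^{4}≡28, none ≡ 1. So 74 has order 148 and is a primitive root mod 149.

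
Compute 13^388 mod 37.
Using Fermat: 13^{36} ≡ 1 (mod 37). 388 ≡ 28 (mod 36). So 13^{388} ≡ 13^{28} ≡ 33 (mod 37)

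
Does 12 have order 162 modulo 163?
ord_163(12) divides 162. For each prime q|162: 12^{81}≡162, 12^{54}≡104, none ≡ 1. So 12 has order 162 and is a primitive root mod 163.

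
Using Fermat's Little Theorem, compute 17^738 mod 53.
By Fermat: 17^{52} ≡ 1 (mod 53). 738 ≡ 10 (mod 52). So 17^{738} ≡ 17^{10} ≡ 10 (mod 53)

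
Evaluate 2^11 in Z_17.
By repeated squaring (mod 17): 2^{1}≡2, 2^{2}≡4, 2^{4}≡16, 2^{8}≡1. Then 2^{11} = 2^{8+2+1} ≡ 1 × 4 × 2 ≡ 8 (mod 17)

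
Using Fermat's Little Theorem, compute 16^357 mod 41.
By Fermat: 16^{40} ≡ 1 mod 41. 357 ≡ 37 mod 40. So 16^{357} ≡ 16^{37} ≡ 10 mod 41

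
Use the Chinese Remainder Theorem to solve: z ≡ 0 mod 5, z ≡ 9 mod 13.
M = 5 × 13 = 65. M₁ = 13, y₁ ≡ 2 mod 5. M₂ = 5, y₂ ≡ 8 mod 13. z = 0×13×2 + 9×5×8 ≡ 35 mod 65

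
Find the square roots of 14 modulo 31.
The square roots of 14 mod 31 are 18 and 13. Verify: 18² = 324 ≡ 14 mod 31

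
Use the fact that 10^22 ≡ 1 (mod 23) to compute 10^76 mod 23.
By Fermat: 10^{22} ≡ 1 (mod 23). 76 = 3×22 + 10. So 10^{76} ≡ 10^{10} ≡ 16 (mod 23)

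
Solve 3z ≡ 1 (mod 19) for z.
Since 19 is prime, by Fermat 3^(-1) ≡ 3^{17} ≡ 13 (mod 19). Verify: 3 × 13 = 39 ≡ 1 (mod 19)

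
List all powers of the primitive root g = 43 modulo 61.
43^1, 43^2, ..., 43^{60} mod 61: [43, 19, 24, 56, 29, 27, 2, 25, 38, 48, 51, 58, 54, 4, 50, 15, 35, 41, 55, 47, 8, 39, 30, 9, 21, 49, 33, 16, 17, 60, 18, 42, 37, 5, 32, 34, 59, 36, 23, 13, 10, 3, 7, 57, 11, 46, 26, 20, 6, 14, 53, 22, 31, 52, 40, 12, 28, 45, 44, 1]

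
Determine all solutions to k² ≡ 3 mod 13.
The square roots of 3 mod 13 are 9 and 4. Verify: 9² = 81 ≡ 3 mod 13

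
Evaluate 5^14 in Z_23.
By repeated squaring mod 23: 5^{1}≡5, 5^{2}≡2, 5^{4}≡4, 5^{8}≡16. Then 5^{14} = 5^{8+4+2} ≡ 16 × 4 × 2 ≡ 13 mod 23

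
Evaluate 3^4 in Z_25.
3^{4} = 81 ≡ 6 mod 25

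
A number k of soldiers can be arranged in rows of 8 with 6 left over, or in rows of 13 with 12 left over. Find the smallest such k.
M = 8 × 13 = 104. M₁ = 13, y₁ ≡ 5 mod 8. M₂ = 8, y₂ ≡ 5 mod 13. k = 6×13×5 + 12×8×5 ≡ 38 mod 104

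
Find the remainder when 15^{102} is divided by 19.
By Fermat: 15^{18} ≡ 1 (mod 19). 102 = 5×18 + 12. So 15^{102} ≡ 15^{12} ≡ 7 (mod 19)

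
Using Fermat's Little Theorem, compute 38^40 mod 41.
By Fermat's Little Theorem, 38^{40} ≡ 1 mod 41 since 41 is prime and gcd(38, 41) = 1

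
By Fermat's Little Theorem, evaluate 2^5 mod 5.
By Fermat: 2^{4} ≡ 1 (mod 5). So 2^{5} = 2^{4} · 2^{1} ≡ 2^{1} ≡ 2 (mod 5)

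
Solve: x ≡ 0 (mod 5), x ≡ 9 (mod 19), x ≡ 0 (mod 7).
M = 5 × 19 × 7 = 665. M₁ = 133, y₁ ≡ 2 (mod 5). M₂ = 35, y₂ ≡ 6 (mod 19). M₃ = 95, y₃ ≡ 2 (mod 7). x = 0×133×2 + 9×35×6 + 0×95×2 ≡ 560 (mod 665)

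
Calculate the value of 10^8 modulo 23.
By repeated squaring (mod 23): 10^{1}≡10, 10^{2}≡8, 10^{4}≡18, 10^{8}≡2. So 10^{8} ≡ 2 (mod 23)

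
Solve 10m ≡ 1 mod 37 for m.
Since 37 is prime, by Fermat 10^(-1) ≡ 10^{35} ≡ 26 mod 37. Verify: 10 × 26 = 260 ≡ 1 mod 37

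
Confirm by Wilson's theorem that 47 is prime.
(46)! mod 47 = 46. Since this equals -1 (mod 47), Wilson confirms 47 is prime.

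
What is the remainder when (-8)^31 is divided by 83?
By repeated squaring mod 83: (-8)^{1}≡75, (-8)^{2}≡64, (-8)^{4}≡29, (-8)^{8}≡11, (-8)^{16}≡38. Then (-8)^{31} = (-8)^{16+8+4+2+1} ≡ 38 × 11 × 29 × 64 × 75 ≡ 27 mod 83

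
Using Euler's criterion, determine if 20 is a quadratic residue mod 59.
By Euler's criterion: 20^{29} ≡ 1 mod 59. Since this equals 1, 20 is a QR.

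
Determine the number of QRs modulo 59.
Exactly half the non-zero residues mod a prime are QRs: (59-1)/2 = 29.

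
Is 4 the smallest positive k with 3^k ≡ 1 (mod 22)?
Powers of 3 mod 22: 3^1≡3, 3^2≡9, 3^3≡5, 3^4≡15, 3^5≡1. 3^4≡15≢1, so ord ≠ 4. No, the actual order is 5.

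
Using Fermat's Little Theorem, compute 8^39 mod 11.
By Fermat: 8^{10} ≡ 1 (mod 11). 39 = 3×10 + 9. So 8^{39} ≡ 8^{9} ≡ 7 (mod 11)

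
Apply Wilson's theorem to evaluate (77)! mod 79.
(78)! = (77)! × (78) ≡ -1 mod 79. So (77)! ≡ -1 × (78)^(-1) ≡ (-1)×(-1) = 1 mod 79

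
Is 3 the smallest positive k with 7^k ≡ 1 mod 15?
Powers of 7 mod 15: 7^1≡7, 7^2≡4, 7^3≡13, 7^4≡1. 7^3≡13≢1, so ord ≠ 3. No, the actual order is 4.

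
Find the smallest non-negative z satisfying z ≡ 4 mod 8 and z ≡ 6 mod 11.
M = 8 × 11 = 88. M₁ = 11, y₁ ≡ 3 mod 8. M₂ = 8, y₂ ≡ 7 mod 11. z = 4×11×3 + 6×8×7 ≡ 28 mod 88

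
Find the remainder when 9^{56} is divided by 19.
By Fermat: 9^{18} ≡ 1 (mod 19). 56 = 3×18 + 2. So 9^{56} ≡ 9^{2} ≡ 5 (mod 19)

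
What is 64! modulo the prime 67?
(66)! = (64)! × (65) × (66) ≡ -1 mod 67. So (64)! ≡ -1 × [(66)(65)]^(-1) ≡ 33 mod 67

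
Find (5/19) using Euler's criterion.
(5/19) = 5^{9} mod 19 = 1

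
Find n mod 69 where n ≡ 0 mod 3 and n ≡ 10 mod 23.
M = 3 × 23 = 69. M₁ = 23, y₁ ≡ 2 mod 3. M₂ = 3, y₂ ≡ 8 mod 23. n = 0×23×2 + 10×3×8 ≡ 33 mod 69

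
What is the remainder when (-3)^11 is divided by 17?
By repeated squaring mod 17: (-3)^{1}≡14, (-3)^{2}≡9, (-3)^{4}≡13, (-3)^{8}≡16. Then (-3)^{11} = (-3)^{8+2+1} ≡ 16 × 9 × 14 ≡ 10 mod 17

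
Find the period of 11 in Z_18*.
Powers of 11 mod 18: 11^1≡11, 11^2≡13, 11^3≡17, 11^4≡7, 11^5≡5, 11^6≡1. ord_18(11) = 6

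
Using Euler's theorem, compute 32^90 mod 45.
By Euler: 32^{24} ≡ 1 (mod 45) since gcd(32, 45) = 1. 90 = 3×24 + 18. So 32^{90} ≡ 32^{18} ≡ 19 (mod 45)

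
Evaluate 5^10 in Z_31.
By repeated squaring mod 31: 5^{1}≡5, 5^{2}≡25, 5^{4}≡5, 5^{8}≡25. Then 5^{10} = 5^{8+2} ≡ 25 × 25 ≡ 5 mod 31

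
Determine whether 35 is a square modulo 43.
By Euler's criterion: 35^{21} ≡ 1 (mod 43). Since this equals 1, 35 is a QR.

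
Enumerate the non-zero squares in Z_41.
QRs mod 41: {1, 2, 4, 5, 8, 9, 10, 16, 18, 20, 21, 23, 25, 31, 32, 33, 36, 37, 39, 40}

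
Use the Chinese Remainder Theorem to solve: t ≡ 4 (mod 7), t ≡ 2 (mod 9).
M = 7 × 9 = 63. M₁ = 9, y₁ ≡ 4 (mod 7). M₂ = 7, y₂ ≡ 4 (mod 9). t = 4×9×4 + 2×7×4 ≡ 11 (mod 63)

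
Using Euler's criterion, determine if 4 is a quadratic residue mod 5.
By Euler's criterion: 4^{2} ≡ 1 mod 5. Since this equals 1, 4 is a QR.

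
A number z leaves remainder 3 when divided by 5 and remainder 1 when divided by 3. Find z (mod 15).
M = 5 × 3 = 15. M₁ = 3, y₁ ≡ 2 (mod 5). M₂ = 5, y₂ ≡ 2 (mod 3). z = 3×3×2 + 1×5×2 ≡ 13 (mod 15)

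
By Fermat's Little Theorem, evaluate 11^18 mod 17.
By Fermat: 11^{16} ≡ 1 mod 17. So 11^{18} = 11^{16} · 11^{2} ≡ 11^{2} ≡ 2 mod 17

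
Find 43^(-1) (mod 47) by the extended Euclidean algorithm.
Extended GCD: 43(-12) + 47(11) = 1. So 43^(-1) ≡ -12 ≡ 35 (mod 47). Verify: 43 × 35 = 1505 ≡ 1 (mod 47)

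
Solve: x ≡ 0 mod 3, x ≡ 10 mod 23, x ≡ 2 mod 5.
M = 3 × 23 × 5 = 345. M₁ = 115, y₁ ≡ 1 mod 3. M₂ = 15, y₂ ≡ 20 mod 23. M₃ = 69, y₃ ≡ 4 mod 5. x = 0×115×1 + 10×15×20 + 2×69×4 ≡ 102 mod 345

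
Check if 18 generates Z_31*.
18^{15} ≡ 1 mod 31 and 15 < 30, so ord_31(18) = 15 ≠ 30 and 18 is not a primitive root.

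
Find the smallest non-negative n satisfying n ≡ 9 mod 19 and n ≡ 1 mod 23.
M = 19 × 23 = 437. M₁ = 23, y₁ ≡ 5 mod 19. M₂ = 19, y₂ ≡ 17 mod 23. n = 9×23×5 + 1×19×17 ≡ 47 mod 437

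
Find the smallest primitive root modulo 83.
g = 2. Powers: [2, 4, 8, 16, 32, 64, 45, 7, ...] generates all 82 non-zero residues.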